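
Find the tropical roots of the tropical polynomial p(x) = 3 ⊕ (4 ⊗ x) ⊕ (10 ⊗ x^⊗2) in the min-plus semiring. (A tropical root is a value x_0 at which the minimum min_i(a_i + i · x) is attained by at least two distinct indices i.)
Roots: {-6, -1}

Each tropical root is a break point of the lower envelope of the lines y = a_i + i · x (there are 3 lines, with slopes 0, 1, ..., 2). Only the lines that attain the minimum somewhere contribute to roots; other lines are dominated. Here the surviving (envelope) indices are i = 2, i = 1, i = 0.
Intersections between consecutive envelope lines give the roots: for adjacent envelope indices i < j the intersection is x = (a_i − a_j) / (j − i). Reading off the sorted break points: {-6, -1}.
Verification: at each break x_0, at least two indices attain the minimum of min_i(a_i + i · x_0).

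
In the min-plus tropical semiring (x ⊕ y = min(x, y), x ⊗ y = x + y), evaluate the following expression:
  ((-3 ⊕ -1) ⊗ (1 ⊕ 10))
((-3 ⊕ -1) ⊗ (1 ⊕ 10)) = -2

Expand innermost to outermost. Recall ⊕ takes the minimum of its arguments and ⊗ takes their sum. Working out the expression ((-3 ⊕ -1) ⊗ (1 ⊕ 10)) gives -2.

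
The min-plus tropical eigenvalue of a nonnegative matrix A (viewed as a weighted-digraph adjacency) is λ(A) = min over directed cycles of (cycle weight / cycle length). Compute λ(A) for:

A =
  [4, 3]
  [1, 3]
λ(A) = 2

Enumerate directed cycles and compute their means (weight / length). Sample:
  cycle 0 → 0: weight = 4, length = 1, mean = 4/1 ≈ 4.000
  cycle 1 → 1: weight = 3, length = 1, mean = 3/1 ≈ 3.000
  cycle 0 → 1 → 0: weight = 4, length = 2, mean = 4/2 ≈ 2.000
  cycle 1 → 0 → 1: weight = 4, length = 2, mean = 4/2 ≈ 2.000
Minimum mean = 2.000, attained e.g. along the cycle 0 → 1 → 0 with weight 4 and length 2. So λ(A) = 4/2 = 2.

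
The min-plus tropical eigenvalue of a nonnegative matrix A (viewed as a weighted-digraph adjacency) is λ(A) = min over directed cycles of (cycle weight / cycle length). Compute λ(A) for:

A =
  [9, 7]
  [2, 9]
λ(A) = 9/2

Enumerate directed cycles and compute their means (weight / length). Sample:
  cycle 0 → 0: weight = 9, length = 1, mean = 9/1 ≈ 9.000
  cycle 1 → 1: weight = 9, length = 1, mean = 9/1 ≈ 9.000
  cycle 0 → 1 → 0: weight = 9, length = 2, mean = 9/2 ≈ 4.500
  cycle 1 → 0 → 1: weight = 9, length = 2, mean = 9/2 ≈ 4.500
Minimum mean = 4.500, attained e.g. along the cycle 0 → 1 → 0 with weight 9 and length 2. So λ(A) = 9/2 = 9/2.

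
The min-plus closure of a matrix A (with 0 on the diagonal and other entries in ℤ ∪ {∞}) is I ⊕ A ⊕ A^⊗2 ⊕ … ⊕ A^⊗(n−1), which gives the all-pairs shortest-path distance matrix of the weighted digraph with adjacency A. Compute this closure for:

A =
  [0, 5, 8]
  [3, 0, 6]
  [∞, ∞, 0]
Closure =
  [0, 5, 8]
  [3, 0, 6]
  [∞, ∞, 0]

This is the Floyd-Warshall all-pairs shortest-path computation. For each intermediate vertex k = 0, 1, …, 2, update dist[i][j] ← min(dist[i][j], dist[i][k] + dist[k][j]). The final matrix gives, for each (i, j), the minimum total weight of any directed path from i to j (possibly empty when i = j).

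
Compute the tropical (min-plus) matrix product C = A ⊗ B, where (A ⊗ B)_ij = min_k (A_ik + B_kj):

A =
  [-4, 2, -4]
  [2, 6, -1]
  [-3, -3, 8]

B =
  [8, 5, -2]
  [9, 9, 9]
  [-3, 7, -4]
A ⊗ B =
  [-7, 1, -8]
  [-4, 6, -5]
  [5, 2, -5]

Apply the min-plus product entry-by-entry:
  C[0][0] = min over k of (A[0][0] + B[0][0] = -4 + 8 = 4, A[0][1] + B[1][0] = 2 + 9 = 11, A[0][2] + B[2][0] = -4 + -3 = -7) = -7 (attained at k = 2)
  C[0][1] = min over k of (A[0][0] + B[0][1] = -4 + 5 = 1, A[0][1] + B[1][1] = 2 + 9 = 11, A[0][2] + B[2][1] = -4 + 7 = 3) = 1 (attained at k = 0)
  C[0][2] = min over k of (A[0][0] + B[0][2] = -4 + -2 = -6, A[0][1] + B[1][2] = 2 + 9 = 11, A[0][2] + B[2][2] = -4 + -4 = -8) = -8 (attained at k = 2)
  C[1][0] = min over k of (A[1][0] + B[0][0] = 2 + 8 = 10, A[1][1] + B[1][0] = 6 + 9 = 15, A[1][2] + B[2][0] = -1 + -3 = -4) = -4 (attained at k = 2)
  C[1][1] = min over k of (A[1][0] + B[0][1] = 2 + 5 = 7, A[1][1] + B[1][1] = 6 + 9 = 15, A[1][2] + B[2][1] = -1 + 7 = 6) = 6 (attained at k = 2)
  C[1][2] = min over k of (A[1][0] + B[0][2] = 2 + -2 = 0, A[1][1] + B[1][2] = 6 + 9 = 15, A[1][2] + B[2][2] = -1 + -4 = -5) = -5 (attained at k = 2)
  C[2][0] = min over k of (A[2][0] + B[0][0] = -3 + 8 = 5, A[2][1] + B[1][0] = -3 + 9 = 6, A[2][2] + B[2][0] = 8 + -3 = 5) = 5 (attained at k = 0)
  C[2][1] = min over k of (A[2][0] + B[0][1] = -3 + 5 = 2, A[2][1] + B[1][1] = -3 + 9 = 6, A[2][2] + B[2][1] = 8 + 7 = 15) = 2 (attained at k = 0)
  C[2][2] = min over k of (A[2][0] + B[0][2] = -3 + -2 = -5, A[2][1] + B[1][2] = -3 + 9 = 6, A[2][2] + B[2][2] = 8 + -4 = 4) = -5 (attained at k = 0)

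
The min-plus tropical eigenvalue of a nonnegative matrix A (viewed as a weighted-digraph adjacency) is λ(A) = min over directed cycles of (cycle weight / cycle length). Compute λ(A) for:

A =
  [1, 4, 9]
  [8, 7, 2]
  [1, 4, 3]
λ(A) = 1

Enumerate directed cycles and compute their means (weight / length). Sample:
  cycle 0 → 0: weight = 1, length = 1, mean = 1/1 ≈ 1.000
  cycle 1 → 1: weight = 7, length = 1, mean = 7/1 ≈ 7.000
  cycle 2 → 2: weight = 3, length = 1, mean = 3/1 ≈ 3.000
  cycle 0 → 1 → 0: weight = 12, length = 2, mean = 12/2 ≈ 6.000
  cycle 0 → 2 → 0: weight = 10, length = 2, mean = 10/2 ≈ 5.000
  cycle 1 → 0 → 1: weight = 12, length = 2, mean = 12/2 ≈ 6.000
Minimum mean = 1.000, attained e.g. along the cycle 0 → 0 with weight 1 and length 1. So λ(A) = 1/1 = 1.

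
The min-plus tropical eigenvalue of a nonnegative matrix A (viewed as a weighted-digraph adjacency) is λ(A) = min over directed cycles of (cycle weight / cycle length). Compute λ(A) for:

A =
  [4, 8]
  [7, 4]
λ(A) = 4

Enumerate directed cycles and compute their means (weight / length). Sample:
  cycle 0 → 0: weight = 4, length = 1, mean = 4/1 ≈ 4.000
  cycle 1 → 1: weight = 4, length = 1, mean = 4/1 ≈ 4.000
  cycle 0 → 1 → 0: weight = 15, length = 2, mean = 15/2 ≈ 7.500
  cycle 1 → 0 → 1: weight = 15, length = 2, mean = 15/2 ≈ 7.500
Minimum mean = 4.000, attained e.g. along the cycle 0 → 0 with weight 4 and length 1. So λ(A) = 4/1 = 4.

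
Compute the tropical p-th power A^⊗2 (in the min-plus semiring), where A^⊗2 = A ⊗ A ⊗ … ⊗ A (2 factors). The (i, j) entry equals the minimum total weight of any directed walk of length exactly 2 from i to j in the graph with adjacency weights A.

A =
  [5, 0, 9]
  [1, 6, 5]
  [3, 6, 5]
A^⊗2 =
  [1, 5, 5]
  [6, 1, 10]
  [7, 3, 10]

Each entry (A^⊗2)_ij equals the minimum over all length-2 walks i = v_0 → v_1 → … → v_2 = j of Σ_t A[v_t][v_{t+1}]. For example, for (i, j) = (0, 2) we minimise over 3 possible intermediate vertex sequences; the minimum is 5, attained along the walk 0 → 1 → 2.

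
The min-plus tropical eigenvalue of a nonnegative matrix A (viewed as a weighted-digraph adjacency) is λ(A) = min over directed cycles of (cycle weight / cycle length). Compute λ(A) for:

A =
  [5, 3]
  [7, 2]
λ(A) = 2

Enumerate directed cycles and compute their means (weight / length). Sample:
  cycle 0 → 0: weight = 5, length = 1, mean = 5/1 ≈ 5.000
  cycle 1 → 1: weight = 2, length = 1, mean = 2/1 ≈ 2.000
  cycle 0 → 1 → 0: weight = 10, length = 2, mean = 10/2 ≈ 5.000
  cycle 1 → 0 → 1: weight = 10, length = 2, mean = 10/2 ≈ 5.000
Minimum mean = 2.000, attained e.g. along the cycle 1 → 1 with weight 2 and length 1. So λ(A) = 2/1 = 2.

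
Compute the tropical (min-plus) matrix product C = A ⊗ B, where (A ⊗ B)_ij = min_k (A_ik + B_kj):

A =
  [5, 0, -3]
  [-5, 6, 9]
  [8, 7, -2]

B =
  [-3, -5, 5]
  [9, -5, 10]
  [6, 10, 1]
A ⊗ B =
  [2, -5, -2]
  [-8, -10, 0]
  [4, 2, -1]

Apply the min-plus product entry-by-entry:
  C[0][0] = min over k of (A[0][0] + B[0][0] = 5 + -3 = 2, A[0][1] + B[1][0] = 0 + 9 = 9, A[0][2] + B[2][0] = -3 + 6 = 3) = 2 (attained at k = 0)
  C[0][1] = min over k of (A[0][0] + B[0][1] = 5 + -5 = 0, A[0][1] + B[1][1] = 0 + -5 = -5, A[0][2] + B[2][1] = -3 + 10 = 7) = -5 (attained at k = 1)
  C[0][2] = min over k of (A[0][0] + B[0][2] = 5 + 5 = 10, A[0][1] + B[1][2] = 0 + 10 = 10, A[0][2] + B[2][2] = -3 + 1 = -2) = -2 (attained at k = 2)
  C[1][0] = min over k of (A[1][0] + B[0][0] = -5 + -3 = -8, A[1][1] + B[1][0] = 6 + 9 = 15, A[1][2] + B[2][0] = 9 + 6 = 15) = -8 (attained at k = 0)
  C[1][1] = min over k of (A[1][0] + B[0][1] = -5 + -5 = -10, A[1][1] + B[1][1] = 6 + -5 = 1, A[1][2] + B[2][1] = 9 + 10 = 19) = -10 (attained at k = 0)
  C[1][2] = min over k of (A[1][0] + B[0][2] = -5 + 5 = 0, A[1][1] + B[1][2] = 6 + 10 = 16, A[1][2] + B[2][2] = 9 + 1 = 10) = 0 (attained at k = 0)
  C[2][0] = min over k of (A[2][0] + B[0][0] = 8 + -3 = 5, A[2][1] + B[1][0] = 7 + 9 = 16, A[2][2] + B[2][0] = -2 + 6 = 4) = 4 (attained at k = 2)
  C[2][1] = min over k of (A[2][0] + B[0][1] = 8 + -5 = 3, A[2][1] + B[1][1] = 7 + -5 = 2, A[2][2] + B[2][1] = -2 + 10 = 8) = 2 (attained at k = 1)
  C[2][2] = min over k of (A[2][0] + B[0][2] = 8 + 5 = 13, A[2][1] + B[1][2] = 7 + 10 = 17, A[2][2] + B[2][2] = -2 + 1 = -1) = -1 (attained at k = 2)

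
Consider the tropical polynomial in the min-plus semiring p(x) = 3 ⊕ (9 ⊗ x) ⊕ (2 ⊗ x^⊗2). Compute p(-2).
p(-2) = -2

A tropical monomial a ⊗ x^⊗i evaluates to a + i · x. Evaluating each term at x = -2:
  Term 0 contributes 3 + 0 · -2 = 3
  Term 1 contributes 9 + 1 · -2 = 7
  Term 2 contributes 2 + 2 · -2 = -2
p(-2) = ⊕ of these = min[3, 7, -2] = -2.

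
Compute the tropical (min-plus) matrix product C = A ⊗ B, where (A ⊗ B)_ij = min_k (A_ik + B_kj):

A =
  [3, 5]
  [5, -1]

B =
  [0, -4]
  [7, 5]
A ⊗ B =
  [3, -1]
  [5, 1]

Apply the min-plus product entry-by-entry:
  C[0][0] = min over k of (A[0][0] + B[0][0] = 3 + 0 = 3, A[0][1] + B[1][0] = 5 + 7 = 12) = 3 (attained at k = 0)
  C[0][1] = min over k of (A[0][0] + B[0][1] = 3 + -4 = -1, A[0][1] + B[1][1] = 5 + 5 = 10) = -1 (attained at k = 0)
  C[1][0] = min over k of (A[1][0] + B[0][0] = 5 + 0 = 5, A[1][1] + B[1][0] = -1 + 7 = 6) = 5 (attained at k = 0)
  C[1][1] = min over k of (A[1][0] + B[0][1] = 5 + -4 = 1, A[1][1] + B[1][1] = -1 + 5 = 4) = 1 (attained at k = 0)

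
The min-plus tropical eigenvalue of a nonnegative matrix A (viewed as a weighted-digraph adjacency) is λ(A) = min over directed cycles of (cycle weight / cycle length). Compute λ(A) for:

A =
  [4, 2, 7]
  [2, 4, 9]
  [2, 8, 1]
λ(A) = 1

Enumerate directed cycles and compute their means (weight / length). Sample:
  cycle 0 → 0: weight = 4, length = 1, mean = 4/1 ≈ 4.000
  cycle 1 → 1: weight = 4, length = 1, mean = 4/1 ≈ 4.000
  cycle 2 → 2: weight = 1, length = 1, mean = 1/1 ≈ 1.000
  cycle 0 → 1 → 0: weight = 4, length = 2, mean = 4/2 ≈ 2.000
  cycle 0 → 2 → 0: weight = 9, length = 2, mean = 9/2 ≈ 4.500
  cycle 1 → 0 → 1: weight = 4, length = 2, mean = 4/2 ≈ 2.000
Minimum mean = 1.000, attained e.g. along the cycle 2 → 2 with weight 1 and length 1. So λ(A) = 1/1 = 1.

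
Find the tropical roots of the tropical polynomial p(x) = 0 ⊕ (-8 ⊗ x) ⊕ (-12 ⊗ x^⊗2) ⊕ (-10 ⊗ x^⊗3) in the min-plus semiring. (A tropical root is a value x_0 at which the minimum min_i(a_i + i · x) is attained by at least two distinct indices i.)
Roots: {-2, 4, 8}

Each tropical root is a break point of the lower envelope of the lines y = a_i + i · x (there are 4 lines, with slopes 0, 1, ..., 3). Only the lines that attain the minimum somewhere contribute to roots; other lines are dominated. Here the surviving (envelope) indices are i = 3, i = 2, i = 1, i = 0.
Intersections between consecutive envelope lines give the roots: for adjacent envelope indices i < j the intersection is x = (a_i − a_j) / (j − i). Reading off the sorted break points: {-2, 4, 8}.
Verification: at each break x_0, at least two indices attain the minimum of min_i(a_i + i · x_0).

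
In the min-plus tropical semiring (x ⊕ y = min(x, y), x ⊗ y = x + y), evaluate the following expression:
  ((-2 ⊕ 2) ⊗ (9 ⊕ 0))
((-2 ⊕ 2) ⊗ (9 ⊕ 0)) = -2

Expand innermost to outermost. Recall ⊕ takes the minimum of its arguments and ⊗ takes their sum. Working out the expression ((-2 ⊕ 2) ⊗ (9 ⊕ 0)) gives -2.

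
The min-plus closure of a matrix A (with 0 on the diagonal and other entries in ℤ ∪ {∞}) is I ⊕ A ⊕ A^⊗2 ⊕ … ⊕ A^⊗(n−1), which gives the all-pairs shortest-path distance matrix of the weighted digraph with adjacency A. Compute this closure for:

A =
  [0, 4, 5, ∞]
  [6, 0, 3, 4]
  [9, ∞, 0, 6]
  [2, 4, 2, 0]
Closure =
  [0, 4, 5, 8]
  [6, 0, 3, 4]
  [8, 10, 0, 6]
  [2, 4, 2, 0]

This is the Floyd-Warshall all-pairs shortest-path computation. For each intermediate vertex k = 0, 1, …, 3, update dist[i][j] ← min(dist[i][j], dist[i][k] + dist[k][j]). The final matrix gives, for each (i, j), the minimum total weight of any directed path from i to j (possibly empty when i = j).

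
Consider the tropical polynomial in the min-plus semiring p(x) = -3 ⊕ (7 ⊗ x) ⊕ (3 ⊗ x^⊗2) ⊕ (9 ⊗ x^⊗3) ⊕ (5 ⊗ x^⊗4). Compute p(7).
p(7) = -3

A tropical monomial a ⊗ x^⊗i evaluates to a + i · x. Evaluating each term at x = 7:
  Term 0 contributes -3 + 0 · 7 = -3
  Term 1 contributes 7 + 1 · 7 = 14
  Term 2 contributes 3 + 2 · 7 = 17
  Term 3 contributes 9 + 3 · 7 = 30
  Term 4 contributes 5 + 4 · 7 = 33
p(7) = ⊕ of these = min[-3, 14, 17, 30, 33] = -3.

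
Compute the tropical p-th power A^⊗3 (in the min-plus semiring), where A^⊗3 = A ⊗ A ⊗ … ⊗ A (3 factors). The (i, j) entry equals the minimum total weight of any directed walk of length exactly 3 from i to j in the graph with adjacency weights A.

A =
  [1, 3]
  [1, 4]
A^⊗3 =
  [3, 5]
  [3, 5]

Each entry (A^⊗3)_ij equals the minimum over all length-3 walks i = v_0 → v_1 → … → v_3 = j of Σ_t A[v_t][v_{t+1}]. For example, for (i, j) = (0, 1) we minimise over 4 possible intermediate vertex sequences; the minimum is 5, attained along the walk 0 → 0 → 0 → 1.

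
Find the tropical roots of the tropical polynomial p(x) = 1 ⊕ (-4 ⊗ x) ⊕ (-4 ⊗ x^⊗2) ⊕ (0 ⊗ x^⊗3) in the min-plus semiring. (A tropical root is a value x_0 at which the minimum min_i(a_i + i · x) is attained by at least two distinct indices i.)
Roots: {-4, 0, 5}

Each tropical root is a break point of the lower envelope of the lines y = a_i + i · x (there are 4 lines, with slopes 0, 1, ..., 3). Only the lines that attain the minimum somewhere contribute to roots; other lines are dominated. Here the surviving (envelope) indices are i = 3, i = 2, i = 1, i = 0.
Intersections between consecutive envelope lines give the roots: for adjacent envelope indices i < j the intersection is x = (a_i − a_j) / (j − i). Reading off the sorted break points: {-4, 0, 5}.
Verification: at each break x_0, at least two indices attain the minimum of min_i(a_i + i · x_0).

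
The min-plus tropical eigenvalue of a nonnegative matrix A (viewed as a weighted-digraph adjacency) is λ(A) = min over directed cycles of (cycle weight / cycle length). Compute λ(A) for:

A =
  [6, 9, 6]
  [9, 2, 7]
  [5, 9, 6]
λ(A) = 2

Enumerate directed cycles and compute their means (weight / length). Sample:
  cycle 0 → 0: weight = 6, length = 1, mean = 6/1 ≈ 6.000
  cycle 1 → 1: weight = 2, length = 1, mean = 2/1 ≈ 2.000
  cycle 2 → 2: weight = 6, length = 1, mean = 6/1 ≈ 6.000
  cycle 0 → 1 → 0: weight = 18, length = 2, mean = 18/2 ≈ 9.000
  cycle 0 → 2 → 0: weight = 11, length = 2, mean = 11/2 ≈ 5.500
  cycle 1 → 0 → 1: weight = 18, length = 2, mean = 18/2 ≈ 9.000
Minimum mean = 2.000, attained e.g. along the cycle 1 → 1 with weight 2 and length 1. So λ(A) = 2/1 = 2.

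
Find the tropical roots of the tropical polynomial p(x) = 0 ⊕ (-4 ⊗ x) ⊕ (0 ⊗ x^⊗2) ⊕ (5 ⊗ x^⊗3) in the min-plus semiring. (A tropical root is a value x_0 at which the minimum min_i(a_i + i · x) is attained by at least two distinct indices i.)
Roots: {-5, -4, 4}

Each tropical root is a break point of the lower envelope of the lines y = a_i + i · x (there are 4 lines, with slopes 0, 1, ..., 3). Only the lines that attain the minimum somewhere contribute to roots; other lines are dominated. Here the surviving (envelope) indices are i = 3, i = 2, i = 1, i = 0.
Intersections between consecutive envelope lines give the roots: for adjacent envelope indices i < j the intersection is x = (a_i − a_j) / (j − i). Reading off the sorted break points: {-5, -4, 4}.
Verification: at each break x_0, at least two indices attain the minimum of min_i(a_i + i · x_0).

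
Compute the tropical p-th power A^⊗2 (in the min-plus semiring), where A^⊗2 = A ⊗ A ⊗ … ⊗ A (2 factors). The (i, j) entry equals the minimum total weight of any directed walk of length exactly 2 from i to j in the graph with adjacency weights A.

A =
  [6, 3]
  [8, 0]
A^⊗2 =
  [11, 3]
  [8, 0]

Each entry (A^⊗2)_ij equals the minimum over all length-2 walks i = v_0 → v_1 → … → v_2 = j of Σ_t A[v_t][v_{t+1}]. For example, for (i, j) = (0, 1) we minimise over 2 possible intermediate vertex sequences; the minimum is 3, attained along the walk 0 → 1 → 1.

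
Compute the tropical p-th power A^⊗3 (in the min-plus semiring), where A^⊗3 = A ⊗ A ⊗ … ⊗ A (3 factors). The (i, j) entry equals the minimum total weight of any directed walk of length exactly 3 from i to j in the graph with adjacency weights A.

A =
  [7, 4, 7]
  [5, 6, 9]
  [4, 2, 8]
A^⊗3 =
  [14, 13, 16]
  [14, 14, 18]
  [13, 11, 14]

Each entry (A^⊗3)_ij equals the minimum over all length-3 walks i = v_0 → v_1 → … → v_3 = j of Σ_t A[v_t][v_{t+1}]. For example, for (i, j) = (0, 2) we minimise over 9 possible intermediate vertex sequences; the minimum is 16, attained along the walk 0 → 1 → 0 → 2.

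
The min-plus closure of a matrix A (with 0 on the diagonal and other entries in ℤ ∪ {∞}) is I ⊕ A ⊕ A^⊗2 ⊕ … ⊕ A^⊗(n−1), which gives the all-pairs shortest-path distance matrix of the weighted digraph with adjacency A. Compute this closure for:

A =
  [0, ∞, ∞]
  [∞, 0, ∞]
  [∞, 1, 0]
Closure =
  [0, ∞, ∞]
  [∞, 0, ∞]
  [∞, 1, 0]

This is the Floyd-Warshall all-pairs shortest-path computation. For each intermediate vertex k = 0, 1, …, 2, update dist[i][j] ← min(dist[i][j], dist[i][k] + dist[k][j]). The final matrix gives, for each (i, j), the minimum total weight of any directed path from i to j (possibly empty when i = j).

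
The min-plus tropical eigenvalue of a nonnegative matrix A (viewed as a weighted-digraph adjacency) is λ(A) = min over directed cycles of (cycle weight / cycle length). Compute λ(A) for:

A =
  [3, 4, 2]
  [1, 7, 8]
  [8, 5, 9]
λ(A) = 5/2

Enumerate directed cycles and compute their means (weight / length). Sample:
  cycle 0 → 0: weight = 3, length = 1, mean = 3/1 ≈ 3.000
  cycle 1 → 1: weight = 7, length = 1, mean = 7/1 ≈ 7.000
  cycle 2 → 2: weight = 9, length = 1, mean = 9/1 ≈ 9.000
  cycle 0 → 1 → 0: weight = 5, length = 2, mean = 5/2 ≈ 2.500
  cycle 0 → 2 → 0: weight = 10, length = 2, mean = 10/2 ≈ 5.000
  cycle 1 → 0 → 1: weight = 5, length = 2, mean = 5/2 ≈ 2.500
Minimum mean = 2.500, attained e.g. along the cycle 0 → 1 → 0 with weight 5 and length 2. So λ(A) = 5/2 = 5/2.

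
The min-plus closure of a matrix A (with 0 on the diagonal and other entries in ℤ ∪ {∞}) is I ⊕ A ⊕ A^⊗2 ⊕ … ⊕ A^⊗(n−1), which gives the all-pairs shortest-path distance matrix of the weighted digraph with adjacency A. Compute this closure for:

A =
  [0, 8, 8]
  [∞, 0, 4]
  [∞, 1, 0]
Closure =
  [0, 8, 8]
  [∞, 0, 4]
  [∞, 1, 0]

This is the Floyd-Warshall all-pairs shortest-path computation. For each intermediate vertex k = 0, 1, …, 2, update dist[i][j] ← min(dist[i][j], dist[i][k] + dist[k][j]). The final matrix gives, for each (i, j), the minimum total weight of any directed path from i to j (possibly empty when i = j).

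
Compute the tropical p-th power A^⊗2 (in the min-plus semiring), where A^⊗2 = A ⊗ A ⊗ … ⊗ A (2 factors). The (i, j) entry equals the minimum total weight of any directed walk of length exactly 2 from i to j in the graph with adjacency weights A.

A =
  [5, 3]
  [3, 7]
A^⊗2 =
  [6, 8]
  [8, 6]

Each entry (A^⊗2)_ij equals the minimum over all length-2 walks i = v_0 → v_1 → … → v_2 = j of Σ_t A[v_t][v_{t+1}]. For example, for (i, j) = (0, 1) we minimise over 2 possible intermediate vertex sequences; the minimum is 8, attained along the walk 0 → 0 → 1.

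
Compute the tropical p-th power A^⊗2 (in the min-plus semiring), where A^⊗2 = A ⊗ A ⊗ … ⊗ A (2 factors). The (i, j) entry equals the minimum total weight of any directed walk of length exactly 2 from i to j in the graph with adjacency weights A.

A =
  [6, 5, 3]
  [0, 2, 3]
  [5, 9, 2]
A^⊗2 =
  [5, 7, 5]
  [2, 4, 3]
  [7, 10, 4]

Each entry (A^⊗2)_ij equals the minimum over all length-2 walks i = v_0 → v_1 → … → v_2 = j of Σ_t A[v_t][v_{t+1}]. For example, for (i, j) = (0, 2) we minimise over 3 possible intermediate vertex sequences; the minimum is 5, attained along the walk 0 → 2 → 2.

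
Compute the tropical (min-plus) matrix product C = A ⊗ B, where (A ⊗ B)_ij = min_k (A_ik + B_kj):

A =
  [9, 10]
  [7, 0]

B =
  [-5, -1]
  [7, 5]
A ⊗ B =
  [4, 8]
  [2, 5]

Apply the min-plus product entry-by-entry:
  C[0][0] = min over k of (A[0][0] + B[0][0] = 9 + -5 = 4, A[0][1] + B[1][0] = 10 + 7 = 17) = 4 (attained at k = 0)
  C[0][1] = min over k of (A[0][0] + B[0][1] = 9 + -1 = 8, A[0][1] + B[1][1] = 10 + 5 = 15) = 8 (attained at k = 0)
  C[1][0] = min over k of (A[1][0] + B[0][0] = 7 + -5 = 2, A[1][1] + B[1][0] = 0 + 7 = 7) = 2 (attained at k = 0)
  C[1][1] = min over k of (A[1][0] + B[0][1] = 7 + -1 = 6, A[1][1] + B[1][1] = 0 + 5 = 5) = 5 (attained at k = 1)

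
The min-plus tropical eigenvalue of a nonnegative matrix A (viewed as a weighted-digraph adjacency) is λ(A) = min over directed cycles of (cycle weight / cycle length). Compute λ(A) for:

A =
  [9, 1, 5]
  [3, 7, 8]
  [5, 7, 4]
λ(A) = 2

Enumerate directed cycles and compute their means (weight / length). Sample:
  cycle 0 → 0: weight = 9, length = 1, mean = 9/1 ≈ 9.000
  cycle 1 → 1: weight = 7, length = 1, mean = 7/1 ≈ 7.000
  cycle 2 → 2: weight = 4, length = 1, mean = 4/1 ≈ 4.000
  cycle 0 → 1 → 0: weight = 4, length = 2, mean = 4/2 ≈ 2.000
  cycle 0 → 2 → 0: weight = 10, length = 2, mean = 10/2 ≈ 5.000
  cycle 1 → 0 → 1: weight = 4, length = 2, mean = 4/2 ≈ 2.000
Minimum mean = 2.000, attained e.g. along the cycle 0 → 1 → 0 with weight 4 and length 2. So λ(A) = 4/2 = 2.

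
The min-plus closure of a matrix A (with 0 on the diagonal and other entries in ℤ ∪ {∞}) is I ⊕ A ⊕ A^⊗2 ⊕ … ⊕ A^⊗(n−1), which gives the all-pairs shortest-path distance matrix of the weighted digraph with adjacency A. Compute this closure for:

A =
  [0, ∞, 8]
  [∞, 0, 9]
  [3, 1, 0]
Closure =
  [0, 9, 8]
  [12, 0, 9]
  [3, 1, 0]

This is the Floyd-Warshall all-pairs shortest-path computation. For each intermediate vertex k = 0, 1, …, 2, update dist[i][j] ← min(dist[i][j], dist[i][k] + dist[k][j]). The final matrix gives, for each (i, j), the minimum total weight of any directed path from i to j (possibly empty when i = j).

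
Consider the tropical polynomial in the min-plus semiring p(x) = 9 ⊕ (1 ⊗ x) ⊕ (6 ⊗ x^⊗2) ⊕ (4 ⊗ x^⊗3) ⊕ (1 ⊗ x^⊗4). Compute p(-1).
p(-1) = -3

A tropical monomial a ⊗ x^⊗i evaluates to a + i · x. Evaluating each term at x = -1:
  Term 0 contributes 9 + 0 · -1 = 9
  Term 1 contributes 1 + 1 · -1 = 0
  Term 2 contributes 6 + 2 · -1 = 4
  Term 3 contributes 4 + 3 · -1 = 1
  Term 4 contributes 1 + 4 · -1 = -3
p(-1) = ⊕ of these = min[9, 0, 4, 1, -3] = -3.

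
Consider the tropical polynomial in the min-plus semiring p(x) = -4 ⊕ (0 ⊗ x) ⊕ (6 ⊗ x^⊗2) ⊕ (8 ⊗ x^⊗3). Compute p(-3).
p(-3) = -4

A tropical monomial a ⊗ x^⊗i evaluates to a + i · x. Evaluating each term at x = -3:
  Term 0 contributes -4 + 0 · -3 = -4
  Term 1 contributes 0 + 1 · -3 = -3
  Term 2 contributes 6 + 2 · -3 = 0
  Term 3 contributes 8 + 3 · -3 = -1
p(-3) = ⊕ of these = min[-4, -3, 0, -1] = -4.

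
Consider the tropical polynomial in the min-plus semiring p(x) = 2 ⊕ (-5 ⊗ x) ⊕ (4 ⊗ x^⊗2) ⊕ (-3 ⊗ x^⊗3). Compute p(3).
p(3) = -2

A tropical monomial a ⊗ x^⊗i evaluates to a + i · x. Evaluating each term at x = 3:
  Term 0 contributes 2 + 0 · 3 = 2
  Term 1 contributes -5 + 1 · 3 = -2
  Term 2 contributes 4 + 2 · 3 = 10
  Term 3 contributes -3 + 3 · 3 = 6
p(3) = ⊕ of these = min[2, -2, 10, 6] = -2.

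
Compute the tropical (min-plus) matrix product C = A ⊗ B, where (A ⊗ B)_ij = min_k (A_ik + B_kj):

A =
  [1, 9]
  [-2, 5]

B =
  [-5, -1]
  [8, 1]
A ⊗ B =
  [-4, 0]
  [-7, -3]

Apply the min-plus product entry-by-entry:
  C[0][0] = min over k of (A[0][0] + B[0][0] = 1 + -5 = -4, A[0][1] + B[1][0] = 9 + 8 = 17) = -4 (attained at k = 0)
  C[0][1] = min over k of (A[0][0] + B[0][1] = 1 + -1 = 0, A[0][1] + B[1][1] = 9 + 1 = 10) = 0 (attained at k = 0)
  C[1][0] = min over k of (A[1][0] + B[0][0] = -2 + -5 = -7, A[1][1] + B[1][0] = 5 + 8 = 13) = -7 (attained at k = 0)
  C[1][1] = min over k of (A[1][0] + B[0][1] = -2 + -1 = -3, A[1][1] + B[1][1] = 5 + 1 = 6) = -3 (attained at k = 0)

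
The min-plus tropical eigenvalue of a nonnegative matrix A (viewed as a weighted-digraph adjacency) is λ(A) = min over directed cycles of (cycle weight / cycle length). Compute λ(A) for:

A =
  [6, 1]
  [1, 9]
λ(A) = 1

Enumerate directed cycles and compute their means (weight / length). Sample:
  cycle 0 → 0: weight = 6, length = 1, mean = 6/1 ≈ 6.000
  cycle 1 → 1: weight = 9, length = 1, mean = 9/1 ≈ 9.000
  cycle 0 → 1 → 0: weight = 2, length = 2, mean = 2/2 ≈ 1.000
  cycle 1 → 0 → 1: weight = 2, length = 2, mean = 2/2 ≈ 1.000
Minimum mean = 1.000, attained e.g. along the cycle 0 → 1 → 0 with weight 2 and length 2. So λ(A) = 2/2 = 1.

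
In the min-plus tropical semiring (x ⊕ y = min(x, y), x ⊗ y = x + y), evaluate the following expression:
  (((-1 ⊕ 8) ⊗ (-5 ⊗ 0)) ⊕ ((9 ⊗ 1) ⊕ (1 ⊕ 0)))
(((-1 ⊕ 8) ⊗ (-5 ⊗ 0)) ⊕ ((9 ⊗ 1) ⊕ (1 ⊕ 0))) = -6

Expand innermost to outermost. Recall ⊕ takes the minimum of its arguments and ⊗ takes their sum. Working out the expression (((-1 ⊕ 8) ⊗ (-5 ⊗ 0)) ⊕ ((9 ⊗ 1) ⊕ (1 ⊕ 0))) gives -6.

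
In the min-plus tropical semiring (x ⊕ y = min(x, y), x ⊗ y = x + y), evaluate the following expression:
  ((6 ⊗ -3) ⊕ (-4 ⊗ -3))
((6 ⊗ -3) ⊕ (-4 ⊗ -3)) = -7

Expand innermost to outermost. Recall ⊕ takes the minimum of its arguments and ⊗ takes their sum. Working out the expression ((6 ⊗ -3) ⊕ (-4 ⊗ -3)) gives -7.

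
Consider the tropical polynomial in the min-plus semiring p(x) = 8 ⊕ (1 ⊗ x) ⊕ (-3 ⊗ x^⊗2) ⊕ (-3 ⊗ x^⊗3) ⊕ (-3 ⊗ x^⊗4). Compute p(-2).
p(-2) = -11

A tropical monomial a ⊗ x^⊗i evaluates to a + i · x. Evaluating each term at x = -2:
  Term 0 contributes 8 + 0 · -2 = 8
  Term 1 contributes 1 + 1 · -2 = -1
  Term 2 contributes -3 + 2 · -2 = -7
  Term 3 contributes -3 + 3 · -2 = -9
  Term 4 contributes -3 + 4 · -2 = -11
p(-2) = ⊕ of these = min[8, -1, -7, -9, -11] = -11.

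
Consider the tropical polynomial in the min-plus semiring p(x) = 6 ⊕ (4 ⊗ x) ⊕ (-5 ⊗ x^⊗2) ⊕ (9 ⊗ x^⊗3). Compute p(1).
p(1) = -3

A tropical monomial a ⊗ x^⊗i evaluates to a + i · x. Evaluating each term at x = 1:
  Term 0 contributes 6 + 0 · 1 = 6
  Term 1 contributes 4 + 1 · 1 = 5
  Term 2 contributes -5 + 2 · 1 = -3
  Term 3 contributes 9 + 3 · 1 = 12
p(1) = ⊕ of these = min[6, 5, -3, 12] = -3.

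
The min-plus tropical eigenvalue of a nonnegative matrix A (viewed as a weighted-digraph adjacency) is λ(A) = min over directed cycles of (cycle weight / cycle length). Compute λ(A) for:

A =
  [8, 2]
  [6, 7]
λ(A) = 4

Enumerate directed cycles and compute their means (weight / length). Sample:
  cycle 0 → 0: weight = 8, length = 1, mean = 8/1 ≈ 8.000
  cycle 1 → 1: weight = 7, length = 1, mean = 7/1 ≈ 7.000
  cycle 0 → 1 → 0: weight = 8, length = 2, mean = 8/2 ≈ 4.000
  cycle 1 → 0 → 1: weight = 8, length = 2, mean = 8/2 ≈ 4.000
Minimum mean = 4.000, attained e.g. along the cycle 0 → 1 → 0 with weight 8 and length 2. So λ(A) = 8/2 = 4.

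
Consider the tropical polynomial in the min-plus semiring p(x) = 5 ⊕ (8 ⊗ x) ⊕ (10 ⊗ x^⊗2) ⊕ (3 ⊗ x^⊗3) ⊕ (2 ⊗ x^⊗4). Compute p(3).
p(3) = 5

A tropical monomial a ⊗ x^⊗i evaluates to a + i · x. Evaluating each term at x = 3:
  Term 0 contributes 5 + 0 · 3 = 5
  Term 1 contributes 8 + 1 · 3 = 11
  Term 2 contributes 10 + 2 · 3 = 16
  Term 3 contributes 3 + 3 · 3 = 12
  Term 4 contributes 2 + 4 · 3 = 14
p(3) = ⊕ of these = min[5, 11, 16, 12, 14] = 5.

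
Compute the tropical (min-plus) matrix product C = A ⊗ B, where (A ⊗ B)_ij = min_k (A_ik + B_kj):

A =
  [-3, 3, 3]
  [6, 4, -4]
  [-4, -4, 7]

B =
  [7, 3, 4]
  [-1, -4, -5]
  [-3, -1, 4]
A ⊗ B =
  [0, -1, -2]
  [-7, -5, -1]
  [-5, -8, -9]

Apply the min-plus product entry-by-entry:
  C[0][0] = min over k of (A[0][0] + B[0][0] = -3 + 7 = 4, A[0][1] + B[1][0] = 3 + -1 = 2, A[0][2] + B[2][0] = 3 + -3 = 0) = 0 (attained at k = 2)
  C[0][1] = min over k of (A[0][0] + B[0][1] = -3 + 3 = 0, A[0][1] + B[1][1] = 3 + -4 = -1, A[0][2] + B[2][1] = 3 + -1 = 2) = -1 (attained at k = 1)
  C[0][2] = min over k of (A[0][0] + B[0][2] = -3 + 4 = 1, A[0][1] + B[1][2] = 3 + -5 = -2, A[0][2] + B[2][2] = 3 + 4 = 7) = -2 (attained at k = 1)
  C[1][0] = min over k of (A[1][0] + B[0][0] = 6 + 7 = 13, A[1][1] + B[1][0] = 4 + -1 = 3, A[1][2] + B[2][0] = -4 + -3 = -7) = -7 (attained at k = 2)
  C[1][1] = min over k of (A[1][0] + B[0][1] = 6 + 3 = 9, A[1][1] + B[1][1] = 4 + -4 = 0, A[1][2] + B[2][1] = -4 + -1 = -5) = -5 (attained at k = 2)
  C[1][2] = min over k of (A[1][0] + B[0][2] = 6 + 4 = 10, A[1][1] + B[1][2] = 4 + -5 = -1, A[1][2] + B[2][2] = -4 + 4 = 0) = -1 (attained at k = 1)
  C[2][0] = min over k of (A[2][0] + B[0][0] = -4 + 7 = 3, A[2][1] + B[1][0] = -4 + -1 = -5, A[2][2] + B[2][0] = 7 + -3 = 4) = -5 (attained at k = 1)
  C[2][1] = min over k of (A[2][0] + B[0][1] = -4 + 3 = -1, A[2][1] + B[1][1] = -4 + -4 = -8, A[2][2] + B[2][1] = 7 + -1 = 6) = -8 (attained at k = 1)
  C[2][2] = min over k of (A[2][0] + B[0][2] = -4 + 4 = 0, A[2][1] + B[1][2] = -4 + -5 = -9, A[2][2] + B[2][2] = 7 + 4 = 11) = -9 (attained at k = 1)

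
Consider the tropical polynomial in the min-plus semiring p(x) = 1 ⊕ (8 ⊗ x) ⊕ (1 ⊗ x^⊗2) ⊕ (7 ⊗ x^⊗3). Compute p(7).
p(7) = 1

A tropical monomial a ⊗ x^⊗i evaluates to a + i · x. Evaluating each term at x = 7:
  Term 0 contributes 1 + 0 · 7 = 1
  Term 1 contributes 8 + 1 · 7 = 15
  Term 2 contributes 1 + 2 · 7 = 15
  Term 3 contributes 7 + 3 · 7 = 28
p(7) = ⊕ of these = min[1, 15, 15, 28] = 1.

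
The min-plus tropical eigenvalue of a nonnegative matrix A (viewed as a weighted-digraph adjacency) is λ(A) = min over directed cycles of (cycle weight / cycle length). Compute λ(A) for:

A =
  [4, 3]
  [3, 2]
λ(A) = 2

Enumerate directed cycles and compute their means (weight / length). Sample:
  cycle 0 → 0: weight = 4, length = 1, mean = 4/1 ≈ 4.000
  cycle 1 → 1: weight = 2, length = 1, mean = 2/1 ≈ 2.000
  cycle 0 → 1 → 0: weight = 6, length = 2, mean = 6/2 ≈ 3.000
  cycle 1 → 0 → 1: weight = 6, length = 2, mean = 6/2 ≈ 3.000
Minimum mean = 2.000, attained e.g. along the cycle 1 → 1 with weight 2 and length 1. So λ(A) = 2/1 = 2.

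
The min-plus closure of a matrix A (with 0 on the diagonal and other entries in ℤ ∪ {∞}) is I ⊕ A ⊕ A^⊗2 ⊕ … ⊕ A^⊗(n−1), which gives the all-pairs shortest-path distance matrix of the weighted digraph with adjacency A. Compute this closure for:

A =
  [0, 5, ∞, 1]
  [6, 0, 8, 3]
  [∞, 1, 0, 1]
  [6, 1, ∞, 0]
Closure =
  [0, 2, 10, 1]
  [6, 0, 8, 3]
  [7, 1, 0, 1]
  [6, 1, 9, 0]

This is the Floyd-Warshall all-pairs shortest-path computation. For each intermediate vertex k = 0, 1, …, 3, update dist[i][j] ← min(dist[i][j], dist[i][k] + dist[k][j]). The final matrix gives, for each (i, j), the minimum total weight of any directed path from i to j (possibly empty when i = j).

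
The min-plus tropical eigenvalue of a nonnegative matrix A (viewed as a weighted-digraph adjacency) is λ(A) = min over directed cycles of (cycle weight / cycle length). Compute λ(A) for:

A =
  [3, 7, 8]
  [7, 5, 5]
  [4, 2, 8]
λ(A) = 3

Enumerate directed cycles and compute their means (weight / length). Sample:
  cycle 0 → 0: weight = 3, length = 1, mean = 3/1 ≈ 3.000
  cycle 1 → 1: weight = 5, length = 1, mean = 5/1 ≈ 5.000
  cycle 2 → 2: weight = 8, length = 1, mean = 8/1 ≈ 8.000
  cycle 0 → 1 → 0: weight = 14, length = 2, mean = 14/2 ≈ 7.000
  cycle 0 → 2 → 0: weight = 12, length = 2, mean = 12/2 ≈ 6.000
  cycle 1 → 0 → 1: weight = 14, length = 2, mean = 14/2 ≈ 7.000
Minimum mean = 3.000, attained e.g. along the cycle 0 → 0 with weight 3 and length 1. So λ(A) = 3/1 = 3.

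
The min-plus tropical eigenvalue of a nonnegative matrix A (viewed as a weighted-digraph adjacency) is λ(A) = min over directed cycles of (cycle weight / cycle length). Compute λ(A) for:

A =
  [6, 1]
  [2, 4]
λ(A) = 3/2

Enumerate directed cycles and compute their means (weight / length). Sample:
  cycle 0 → 0: weight = 6, length = 1, mean = 6/1 ≈ 6.000
  cycle 1 → 1: weight = 4, length = 1, mean = 4/1 ≈ 4.000
  cycle 0 → 1 → 0: weight = 3, length = 2, mean = 3/2 ≈ 1.500
  cycle 1 → 0 → 1: weight = 3, length = 2, mean = 3/2 ≈ 1.500
Minimum mean = 1.500, attained e.g. along the cycle 0 → 1 → 0 with weight 3 and length 2. So λ(A) = 3/2 = 3/2.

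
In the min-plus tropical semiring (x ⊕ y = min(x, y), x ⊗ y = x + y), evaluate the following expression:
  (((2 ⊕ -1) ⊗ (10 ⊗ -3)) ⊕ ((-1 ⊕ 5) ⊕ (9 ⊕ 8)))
(((2 ⊕ -1) ⊗ (10 ⊗ -3)) ⊕ ((-1 ⊕ 5) ⊕ (9 ⊕ 8))) = -1

Expand innermost to outermost. Recall ⊕ takes the minimum of its arguments and ⊗ takes their sum. Working out the expression (((2 ⊕ -1) ⊗ (10 ⊗ -3)) ⊕ ((-1 ⊕ 5) ⊕ (9 ⊕ 8))) gives -1.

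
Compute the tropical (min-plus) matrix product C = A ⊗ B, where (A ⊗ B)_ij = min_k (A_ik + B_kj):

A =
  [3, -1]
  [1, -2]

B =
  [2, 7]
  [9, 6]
A ⊗ B =
  [5, 5]
  [3, 4]

Apply the min-plus product entry-by-entry:
  C[0][0] = min over k of (A[0][0] + B[0][0] = 3 + 2 = 5, A[0][1] + B[1][0] = -1 + 9 = 8) = 5 (attained at k = 0)
  C[0][1] = min over k of (A[0][0] + B[0][1] = 3 + 7 = 10, A[0][1] + B[1][1] = -1 + 6 = 5) = 5 (attained at k = 1)
  C[1][0] = min over k of (A[1][0] + B[0][0] = 1 + 2 = 3, A[1][1] + B[1][0] = -2 + 9 = 7) = 3 (attained at k = 0)
  C[1][1] = min over k of (A[1][0] + B[0][1] = 1 + 7 = 8, A[1][1] + B[1][1] = -2 + 6 = 4) = 4 (attained at k = 1)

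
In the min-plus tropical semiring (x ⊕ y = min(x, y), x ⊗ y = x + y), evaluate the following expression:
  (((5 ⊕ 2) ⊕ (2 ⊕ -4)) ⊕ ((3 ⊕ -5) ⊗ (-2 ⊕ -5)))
(((5 ⊕ 2) ⊕ (2 ⊕ -4)) ⊕ ((3 ⊕ -5) ⊗ (-2 ⊕ -5))) = -10

Expand innermost to outermost. Recall ⊕ takes the minimum of its arguments and ⊗ takes their sum. Working out the expression (((5 ⊕ 2) ⊕ (2 ⊕ -4)) ⊕ ((3 ⊕ -5) ⊗ (-2 ⊕ -5))) gives -10.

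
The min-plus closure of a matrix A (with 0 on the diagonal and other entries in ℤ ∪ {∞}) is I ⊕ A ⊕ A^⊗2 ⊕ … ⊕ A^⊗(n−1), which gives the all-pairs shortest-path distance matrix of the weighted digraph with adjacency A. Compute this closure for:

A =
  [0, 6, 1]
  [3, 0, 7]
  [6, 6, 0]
Closure =
  [0, 6, 1]
  [3, 0, 4]
  [6, 6, 0]

This is the Floyd-Warshall all-pairs shortest-path computation. For each intermediate vertex k = 0, 1, …, 2, update dist[i][j] ← min(dist[i][j], dist[i][k] + dist[k][j]). The final matrix gives, for each (i, j), the minimum total weight of any directed path from i to j (possibly empty when i = j).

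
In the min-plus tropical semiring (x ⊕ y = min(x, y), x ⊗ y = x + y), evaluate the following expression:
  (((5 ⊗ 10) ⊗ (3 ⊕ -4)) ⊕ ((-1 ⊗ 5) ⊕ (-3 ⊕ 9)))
(((5 ⊗ 10) ⊗ (3 ⊕ -4)) ⊕ ((-1 ⊗ 5) ⊕ (-3 ⊕ 9))) = -3

Expand innermost to outermost. Recall ⊕ takes the minimum of its arguments and ⊗ takes their sum. Working out the expression (((5 ⊗ 10) ⊗ (3 ⊕ -4)) ⊕ ((-1 ⊗ 5) ⊕ (-3 ⊕ 9))) gives -3.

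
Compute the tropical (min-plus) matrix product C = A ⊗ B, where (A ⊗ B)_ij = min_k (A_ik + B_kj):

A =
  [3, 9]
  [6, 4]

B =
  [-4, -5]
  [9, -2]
A ⊗ B =
  [-1, -2]
  [2, 1]

Apply the min-plus product entry-by-entry:
  C[0][0] = min over k of (A[0][0] + B[0][0] = 3 + -4 = -1, A[0][1] + B[1][0] = 9 + 9 = 18) = -1 (attained at k = 0)
  C[0][1] = min over k of (A[0][0] + B[0][1] = 3 + -5 = -2, A[0][1] + B[1][1] = 9 + -2 = 7) = -2 (attained at k = 0)
  C[1][0] = min over k of (A[1][0] + B[0][0] = 6 + -4 = 2, A[1][1] + B[1][0] = 4 + 9 = 13) = 2 (attained at k = 0)
  C[1][1] = min over k of (A[1][0] + B[0][1] = 6 + -5 = 1, A[1][1] + B[1][1] = 4 + -2 = 2) = 1 (attained at k = 0)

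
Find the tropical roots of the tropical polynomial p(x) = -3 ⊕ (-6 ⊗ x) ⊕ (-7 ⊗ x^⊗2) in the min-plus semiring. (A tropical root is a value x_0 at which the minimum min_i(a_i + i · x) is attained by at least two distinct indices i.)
Roots: {1, 3}

Each tropical root is a break point of the lower envelope of the lines y = a_i + i · x (there are 3 lines, with slopes 0, 1, ..., 2). Only the lines that attain the minimum somewhere contribute to roots; other lines are dominated. Here the surviving (envelope) indices are i = 2, i = 1, i = 0.
Intersections between consecutive envelope lines give the roots: for adjacent envelope indices i < j the intersection is x = (a_i − a_j) / (j − i). Reading off the sorted break points: {1, 3}.
Verification: at each break x_0, at least two indices attain the minimum of min_i(a_i + i · x_0).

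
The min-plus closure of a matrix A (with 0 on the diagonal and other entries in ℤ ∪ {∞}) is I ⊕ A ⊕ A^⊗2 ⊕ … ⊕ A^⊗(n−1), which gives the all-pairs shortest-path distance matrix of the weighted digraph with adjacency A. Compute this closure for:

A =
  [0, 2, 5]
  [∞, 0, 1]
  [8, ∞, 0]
Closure =
  [0, 2, 3]
  [9, 0, 1]
  [8, 10, 0]

This is the Floyd-Warshall all-pairs shortest-path computation. For each intermediate vertex k = 0, 1, …, 2, update dist[i][j] ← min(dist[i][j], dist[i][k] + dist[k][j]). The final matrix gives, for each (i, j), the minimum total weight of any directed path from i to j (possibly empty when i = j).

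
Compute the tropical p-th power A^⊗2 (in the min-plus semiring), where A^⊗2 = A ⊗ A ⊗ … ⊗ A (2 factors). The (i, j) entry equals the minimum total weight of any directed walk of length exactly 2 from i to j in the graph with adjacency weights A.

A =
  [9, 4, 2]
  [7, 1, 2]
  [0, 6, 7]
A^⊗2 =
  [2, 5, 6]
  [2, 2, 3]
  [7, 4, 2]

Each entry (A^⊗2)_ij equals the minimum over all length-2 walks i = v_0 → v_1 → … → v_2 = j of Σ_t A[v_t][v_{t+1}]. For example, for (i, j) = (0, 2) we minimise over 3 possible intermediate vertex sequences; the minimum is 6, attained along the walk 0 → 1 → 2.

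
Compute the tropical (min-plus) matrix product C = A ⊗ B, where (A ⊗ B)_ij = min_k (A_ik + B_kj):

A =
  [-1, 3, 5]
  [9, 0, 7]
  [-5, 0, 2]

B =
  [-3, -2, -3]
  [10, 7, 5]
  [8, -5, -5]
A ⊗ B =
  [-4, -3, -4]
  [6, 2, 2]
  [-8, -7, -8]

Apply the min-plus product entry-by-entry:
  C[0][0] = min over k of (A[0][0] + B[0][0] = -1 + -3 = -4, A[0][1] + B[1][0] = 3 + 10 = 13, A[0][2] + B[2][0] = 5 + 8 = 13) = -4 (attained at k = 0)
  C[0][1] = min over k of (A[0][0] + B[0][1] = -1 + -2 = -3, A[0][1] + B[1][1] = 3 + 7 = 10, A[0][2] + B[2][1] = 5 + -5 = 0) = -3 (attained at k = 0)
  C[0][2] = min over k of (A[0][0] + B[0][2] = -1 + -3 = -4, A[0][1] + B[1][2] = 3 + 5 = 8, A[0][2] + B[2][2] = 5 + -5 = 0) = -4 (attained at k = 0)
  C[1][0] = min over k of (A[1][0] + B[0][0] = 9 + -3 = 6, A[1][1] + B[1][0] = 0 + 10 = 10, A[1][2] + B[2][0] = 7 + 8 = 15) = 6 (attained at k = 0)
  C[1][1] = min over k of (A[1][0] + B[0][1] = 9 + -2 = 7, A[1][1] + B[1][1] = 0 + 7 = 7, A[1][2] + B[2][1] = 7 + -5 = 2) = 2 (attained at k = 2)
  C[1][2] = min over k of (A[1][0] + B[0][2] = 9 + -3 = 6, A[1][1] + B[1][2] = 0 + 5 = 5, A[1][2] + B[2][2] = 7 + -5 = 2) = 2 (attained at k = 2)
  C[2][0] = min over k of (A[2][0] + B[0][0] = -5 + -3 = -8, A[2][1] + B[1][0] = 0 + 10 = 10, A[2][2] + B[2][0] = 2 + 8 = 10) = -8 (attained at k = 0)
  C[2][1] = min over k of (A[2][0] + B[0][1] = -5 + -2 = -7, A[2][1] + B[1][1] = 0 + 7 = 7, A[2][2] + B[2][1] = 2 + -5 = -3) = -7 (attained at k = 0)
  C[2][2] = min over k of (A[2][0] + B[0][2] = -5 + -3 = -8, A[2][1] + B[1][2] = 0 + 5 = 5, A[2][2] + B[2][2] = 2 + -5 = -3) = -8 (attained at k = 0)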